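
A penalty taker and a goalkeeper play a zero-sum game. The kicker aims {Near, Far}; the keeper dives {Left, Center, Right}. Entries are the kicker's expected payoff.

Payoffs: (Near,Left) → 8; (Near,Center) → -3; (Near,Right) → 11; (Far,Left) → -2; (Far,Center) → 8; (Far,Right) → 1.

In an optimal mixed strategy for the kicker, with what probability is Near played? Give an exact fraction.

Row minima: Near → -3, Far → -2; maximin = -2.
Column maxima: Left → 8, Center → 8, Right → 11; minimax = 8.
-2 ≠ 8, so there is no saddle point; optimal play is mixed.
Right is strictly dominated by Left (it gives the kicker strictly more in every row), so the keeper never plays it.
On the remaining 2×2 (Near, Far vs Left, Center):
Let the kicker play Near with probability p. Expected payoff against Left: 8p + (-2)(1−p) = 10p − 2; against Center: (-3)p + 8(1−p) = −11p + 8.
Setting these equal: 10p − 2 = −11p + 8 ⇒ 21p = 10 ⇒ p = 10/21, and the value is (10)·(10/21) − 2 = 58/21.
For the keeper: with q = P(Left), equating Near's and Far's payoffs gives 11q − 3 = −10q + 8 ⇒ q = 11/21.

10/21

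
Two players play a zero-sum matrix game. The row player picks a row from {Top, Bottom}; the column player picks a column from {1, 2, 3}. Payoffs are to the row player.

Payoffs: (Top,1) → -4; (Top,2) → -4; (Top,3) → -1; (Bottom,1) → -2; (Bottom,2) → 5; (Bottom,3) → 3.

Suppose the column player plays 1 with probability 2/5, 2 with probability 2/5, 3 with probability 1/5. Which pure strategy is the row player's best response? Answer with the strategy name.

Expected payoff of Top: (2/5)·(-4) + (2/5)·(-4) + (1/5)·(-1) = -17/5.
Expected payoff of Bottom: (2/5)·(-2) + (2/5)·5 + (1/5)·3 = 9/5.
The largest is 9/5, so the row player's best response is Bottom.

Bottom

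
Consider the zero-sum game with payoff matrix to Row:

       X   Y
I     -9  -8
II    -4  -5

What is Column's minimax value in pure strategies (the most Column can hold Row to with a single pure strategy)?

-5

Column maxima: X → -4, Y → -5.
The smallest of these is -5.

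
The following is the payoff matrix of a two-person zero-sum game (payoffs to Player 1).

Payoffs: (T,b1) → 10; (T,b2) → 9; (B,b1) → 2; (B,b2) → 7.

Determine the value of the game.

9

Row minima: T → 9, B → 2; maximin = 9.
Column maxima: b1 → 10, b2 → 9; minimax = 9.
Since maximin = minimax = 9, there is a saddle point and the value is 9.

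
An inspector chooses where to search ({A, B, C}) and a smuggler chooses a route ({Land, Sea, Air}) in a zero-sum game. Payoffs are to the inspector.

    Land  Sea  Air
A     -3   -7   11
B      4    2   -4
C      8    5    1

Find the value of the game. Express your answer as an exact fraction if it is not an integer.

Row minima: A → -7, B → -4, C → 1; maximin = 1.
Column maxima: Land → 8, Sea → 5, Air → 11; minimax = 5.
1 ≠ 5, so there is no saddle point; optimal play is mixed.
B is strictly dominated by C, so the inspector never plays it.
Land is strictly dominated by Sea (it gives the inspector strictly more in every row), so the smuggler never plays it.
On the remaining 2×2 (A, C vs Sea, Air):
Let the inspector play A with probability p. Expected payoff against Sea: (-7)p + 5(1−p) = −12p + 5; against Air: 11p + 1(1−p) = 10p + 1.
Setting these equal: −12p + 5 = 10p + 1 ⇒ −22p = -4 ⇒ p = 2/11, and the value is (-12)·(2/11) + 5 = 31/11.
For the smuggler: with q = P(Sea), equating A's and C's payoffs gives −18q + 11 = 4q + 1 ⇒ q = 5/11.

31/11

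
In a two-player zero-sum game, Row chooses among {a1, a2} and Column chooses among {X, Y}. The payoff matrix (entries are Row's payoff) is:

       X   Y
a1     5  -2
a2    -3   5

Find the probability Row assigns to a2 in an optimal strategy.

Row minima: a1 → -2, a2 → -3; maximin = -2.
Column maxima: X → 5, Y → 5; minimax = 5.
-2 ≠ 5, so there is no saddle point; optimal play is mixed.
Let Row play a1 with probability p. Expected payoff against X: 5p + (-3)(1−p) = 8p − 3; against Y: (-2)p + 5(1−p) = −7p + 5.
Setting these equal: 8p − 3 = −7p + 5 ⇒ 15p = 8 ⇒ p = 8/15, and the value is (8)·(8/15) − 3 = 19/15.
For Column: with q = P(X), equating a1's and a2's payoffs gives 7q − 2 = −8q + 5 ⇒ q = 7/15.

7/15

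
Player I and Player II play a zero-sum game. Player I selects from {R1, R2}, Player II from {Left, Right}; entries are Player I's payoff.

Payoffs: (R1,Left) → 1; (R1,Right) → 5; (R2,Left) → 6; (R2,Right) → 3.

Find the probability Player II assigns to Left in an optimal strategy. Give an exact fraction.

Row minima: R1 → 1, R2 → 3; maximin = 3.
Column maxima: Left → 6, Right → 5; minimax = 5.
3 ≠ 5, so there is no saddle point; optimal play is mixed.
Let Player I play R1 with probability p. Expected payoff against Left: 1p + 6(1−p) = −5p + 6; against Right: 5p + 3(1−p) = 2p + 3.
Setting these equal: −5p + 6 = 2p + 3 ⇒ −7p = -3 ⇒ p = 3/7, and the value is (-5)·(3/7) + 6 = 27/7.
For Player II: with q = P(Left), equating R1's and R2's payoffs gives −4q + 5 = 3q + 3 ⇒ q = 2/7.

2/7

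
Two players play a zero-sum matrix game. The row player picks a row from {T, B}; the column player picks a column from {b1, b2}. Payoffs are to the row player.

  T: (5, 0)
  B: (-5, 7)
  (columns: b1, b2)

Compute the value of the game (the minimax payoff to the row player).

Row minima: T → 0, B → -5; maximin = 0.
Column maxima: b1 → 5, b2 → 7; minimax = 5.
0 ≠ 5, so there is no saddle point; optimal play is mixed.
Let the row player play T with probability p. Expected payoff against b1: 5p + (-5)(1−p) = 10p − 5; against b2: 0p + 7(1−p) = −7p + 7.
Setting these equal: 10p − 5 = −7p + 7 ⇒ 17p = 12 ⇒ p = 12/17, and the value is (10)·(12/17) − 5 = 35/17.
For the column player: with q = P(b1), equating T's and B's payoffs gives 5q = −12q + 7 ⇒ q = 7/17.

35/17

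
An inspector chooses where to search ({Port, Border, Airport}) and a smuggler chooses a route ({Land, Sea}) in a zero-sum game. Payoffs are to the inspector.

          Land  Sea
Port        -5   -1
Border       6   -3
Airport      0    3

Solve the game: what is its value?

Row minima: Port → -5, Border → -3, Airport → 0; maximin = 0.
Column maxima: Land → 6, Sea → 3; minimax = 3.
0 ≠ 3, so there is no saddle point; optimal play is mixed.
Port is strictly dominated by Airport, so the inspector never plays it.
On the remaining 2×2 (Border, Airport vs Land, Sea):
Let the inspector play Border with probability p. Expected payoff against Land: 6p + 0(1−p) = 6p; against Sea: (-3)p + 3(1−p) = −6p + 3.
Setting these equal: 6p = −6p + 3 ⇒ 12p = 3 ⇒ p = 1/4, and the value is (6)·(1/4) = 3/2.
For the smuggler: with q = P(Land), equating Border's and Airport's payoffs gives 9q − 3 = −3q + 3 ⇒ q = 1/2.

3/2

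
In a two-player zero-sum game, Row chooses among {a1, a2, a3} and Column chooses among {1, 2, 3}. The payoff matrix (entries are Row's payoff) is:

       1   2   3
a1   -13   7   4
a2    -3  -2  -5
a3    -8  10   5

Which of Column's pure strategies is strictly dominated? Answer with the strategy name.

2

1 holds Row's payoff strictly below 2 in every row: -13 < 7, -3 < -2, -8 < 10.
So 2 is strictly dominated for Column.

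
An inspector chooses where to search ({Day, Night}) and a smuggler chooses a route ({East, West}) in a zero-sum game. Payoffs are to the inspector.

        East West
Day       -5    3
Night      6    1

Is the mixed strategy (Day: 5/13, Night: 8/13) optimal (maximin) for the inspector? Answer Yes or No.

Yes

Against East this mix gives (5/13)·(-5) + (8/13)·6 = 23/13.
Against West this mix gives (5/13)·3 + (8/13)·1 = 23/13.
All of the smuggler's active replies (East, West) yield 23/13, and no column does worse for the inspector. The mix makes the smuggler indifferent and guarantees 23/13, so it is optimal.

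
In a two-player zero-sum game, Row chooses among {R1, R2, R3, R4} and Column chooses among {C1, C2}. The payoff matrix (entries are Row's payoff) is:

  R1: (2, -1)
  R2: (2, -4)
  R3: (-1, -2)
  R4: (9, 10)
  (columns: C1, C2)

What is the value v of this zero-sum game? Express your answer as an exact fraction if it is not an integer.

9

Row minima: R1 → -1, R2 → -4, R3 → -2, R4 → 9; maximin = 9.
Column maxima: C1 → 9, C2 → 10; minimax = 9.
Since maximin = minimax = 9, there is a saddle point and the value is 9.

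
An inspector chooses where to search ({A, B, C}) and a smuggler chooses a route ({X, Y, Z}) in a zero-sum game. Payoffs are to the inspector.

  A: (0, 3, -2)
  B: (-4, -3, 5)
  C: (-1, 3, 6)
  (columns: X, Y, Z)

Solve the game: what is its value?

Row minima: A → -2, B → -4, C → -1; maximin = -1.
Column maxima: X → 0, Y → 3, Z → 6; minimax = 0.
-1 ≠ 0, so there is no saddle point; optimal play is mixed.
B is strictly dominated by C, so the inspector never plays it.
Y is strictly dominated by X (it gives the inspector strictly more in every row), so the smuggler never plays it.
On the remaining 2×2 (A, C vs X, Z):
Let the inspector play A with probability p. Expected payoff against X: 0p + (-1)(1−p) = p − 1; against Z: (-2)p + 6(1−p) = −8p + 6.
Setting these equal: p − 1 = −8p + 6 ⇒ 9p = 7 ⇒ p = 7/9, and the value is (1)·(7/9) − 1 = -2/9.
For the smuggler: with q = P(X), equating A's and C's payoffs gives 2q − 2 = −7q + 6 ⇒ q = 8/9.

-2/9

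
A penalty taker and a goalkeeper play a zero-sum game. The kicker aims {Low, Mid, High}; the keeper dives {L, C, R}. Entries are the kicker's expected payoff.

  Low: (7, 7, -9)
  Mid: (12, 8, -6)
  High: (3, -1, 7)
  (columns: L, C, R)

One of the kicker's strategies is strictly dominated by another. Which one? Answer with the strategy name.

Low

Mid gives a strictly higher payoff than Low against every column: 12 > 7, 8 > 7, -6 > -9.
So Low is strictly dominated and the kicker never plays it.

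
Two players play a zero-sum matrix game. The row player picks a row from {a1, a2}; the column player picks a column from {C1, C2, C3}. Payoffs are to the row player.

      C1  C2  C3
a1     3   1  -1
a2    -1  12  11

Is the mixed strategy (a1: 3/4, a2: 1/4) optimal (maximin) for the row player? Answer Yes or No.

Yes

Against C1 this mix gives (3/4)·3 + (1/4)·(-1) = 2.
Against C2 this mix gives (3/4)·1 + (1/4)·12 = 15/4.
Against C3 this mix gives (3/4)·(-1) + (1/4)·11 = 2.
All of the column player's active replies (C1, C3) yield 2, and no column does worse for the row player. The mix makes the column player indifferent and guarantees 2, so it is optimal.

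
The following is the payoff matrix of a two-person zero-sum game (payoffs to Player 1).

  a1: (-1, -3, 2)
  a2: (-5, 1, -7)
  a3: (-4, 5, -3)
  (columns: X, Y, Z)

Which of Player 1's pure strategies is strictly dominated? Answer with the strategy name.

a3 gives a strictly higher payoff than a2 against every column: -4 > -5, 5 > 1, -3 > -7.
So a2 is strictly dominated and Player 1 never plays it.

a2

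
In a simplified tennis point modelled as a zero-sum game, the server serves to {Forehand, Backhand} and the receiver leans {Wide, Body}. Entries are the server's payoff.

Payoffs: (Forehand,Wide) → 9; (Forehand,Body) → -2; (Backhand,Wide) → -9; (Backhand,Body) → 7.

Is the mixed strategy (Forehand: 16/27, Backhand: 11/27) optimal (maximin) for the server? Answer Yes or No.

Yes

Against Wide this mix gives (16/27)·9 + (11/27)·(-9) = 5/3.
Against Body this mix gives (16/27)·(-2) + (11/27)·7 = 5/3.
All of the receiver's active replies (Wide, Body) yield 5/3, and no column does worse for the server. The mix makes the receiver indifferent and guarantees 5/3, so it is optimal.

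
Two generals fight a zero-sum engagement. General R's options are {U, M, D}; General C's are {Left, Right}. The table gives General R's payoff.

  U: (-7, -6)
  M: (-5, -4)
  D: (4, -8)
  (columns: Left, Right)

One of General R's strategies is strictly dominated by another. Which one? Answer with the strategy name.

M gives a strictly higher payoff than U against every column: -5 > -7, -4 > -6.
So U is strictly dominated and General R never plays it.

U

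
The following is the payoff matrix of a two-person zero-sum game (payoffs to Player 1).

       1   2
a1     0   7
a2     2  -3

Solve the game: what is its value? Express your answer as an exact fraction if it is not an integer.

7/6

Row minima: a1 → 0, a2 → -3; maximin = 0.
Column maxima: 1 → 2, 2 → 7; minimax = 2.
0 ≠ 2, so there is no saddle point; optimal play is mixed.
Let Player 1 play a1 with probability p. Expected payoff against 1: 0p + 2(1−p) = −2p + 2; against 2: 7p + (-3)(1−p) = 10p − 3.
Setting these equal: −2p + 2 = 10p − 3 ⇒ −12p = -5 ⇒ p = 5/12, and the value is (-2)·(5/12) + 2 = 7/6.
For Player 2: with q = P(1), equating a1's and a2's payoffs gives −7q + 7 = 5q − 3 ⇒ q = 5/6.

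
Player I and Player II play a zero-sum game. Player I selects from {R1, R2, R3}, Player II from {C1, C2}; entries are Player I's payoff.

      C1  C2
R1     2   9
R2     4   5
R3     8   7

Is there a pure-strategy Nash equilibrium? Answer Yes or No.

No

Row minima: R1 → 2, R2 → 4, R3 → 7; maximin = 7.
Column maxima: C1 → 8, C2 → 9; minimax = 8.
7 ≠ 8, so no pure-strategy equilibrium exists.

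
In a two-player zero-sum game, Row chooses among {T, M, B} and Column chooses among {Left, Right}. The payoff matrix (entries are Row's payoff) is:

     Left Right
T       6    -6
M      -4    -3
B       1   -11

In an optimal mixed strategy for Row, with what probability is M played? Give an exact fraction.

12/13

Row minima: T → -6, M → -4, B → -11; maximin = -4.
Column maxima: Left → 6, Right → -3; minimax = -3.
-4 ≠ -3, so there is no saddle point; optimal play is mixed.
B is strictly dominated by T, so Row never plays it.
On the remaining 2×2 (T, M vs Left, Right):
Let Row play T with probability p. Expected payoff against Left: 6p + (-4)(1−p) = 10p − 4; against Right: (-6)p + (-3)(1−p) = −3p − 3.
Setting these equal: 10p − 4 = −3p − 3 ⇒ 13p = 1 ⇒ p = 1/13, and the value is (10)·(1/13) − 4 = -42/13.
For Column: with q = P(Left), equating T's and M's payoffs gives 12q − 6 = −q − 3 ⇒ q = 3/13.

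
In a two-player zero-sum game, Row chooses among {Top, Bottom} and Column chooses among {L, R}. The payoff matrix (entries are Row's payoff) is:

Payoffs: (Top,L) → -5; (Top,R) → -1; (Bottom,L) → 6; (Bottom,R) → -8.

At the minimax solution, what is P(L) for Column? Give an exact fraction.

Row minima: Top → -5, Bottom → -8; maximin = -5.
Column maxima: L → 6, R → -1; minimax = -1.
-5 ≠ -1, so there is no saddle point; optimal play is mixed.
Let Row play Top with probability p. Expected payoff against L: (-5)p + 6(1−p) = −11p + 6; against R: (-1)p + (-8)(1−p) = 7p − 8.
Setting these equal: −11p + 6 = 7p − 8 ⇒ −18p = -14 ⇒ p = 7/9, and the value is (-11)·(7/9) + 6 = -23/9.
For Column: with q = P(L), equating Top's and Bottom's payoffs gives −4q − 1 = 14q − 8 ⇒ q = 7/18.

7/18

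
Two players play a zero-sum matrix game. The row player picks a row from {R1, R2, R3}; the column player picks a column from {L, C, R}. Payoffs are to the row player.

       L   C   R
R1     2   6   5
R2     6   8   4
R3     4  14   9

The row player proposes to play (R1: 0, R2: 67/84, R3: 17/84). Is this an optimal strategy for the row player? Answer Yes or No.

Against L this mix gives (67/84)·6 + (17/84)·4 = 235/42.
Against C this mix gives (67/84)·8 + (17/84)·14 = 129/14.
Against R this mix gives (67/84)·4 + (17/84)·9 = 421/84.
The column player will play R, holding the row player to 421/84. Shifting weight toward the row that does better against R would raise this floor (the equalizing mix achieves 38/7 against both R and L), so the proposed strategy is not optimal.

No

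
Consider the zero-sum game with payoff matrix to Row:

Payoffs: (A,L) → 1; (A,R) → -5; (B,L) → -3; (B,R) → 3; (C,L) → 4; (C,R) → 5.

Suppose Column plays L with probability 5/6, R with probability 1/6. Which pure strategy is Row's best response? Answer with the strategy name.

Expected payoff of A: (5/6)·1 + (1/6)·(-5) = 0.
Expected payoff of B: (5/6)·(-3) + (1/6)·3 = -2.
Expected payoff of C: (5/6)·4 + (1/6)·5 = 25/6.
The largest is 25/6, so Row's best response is C.

C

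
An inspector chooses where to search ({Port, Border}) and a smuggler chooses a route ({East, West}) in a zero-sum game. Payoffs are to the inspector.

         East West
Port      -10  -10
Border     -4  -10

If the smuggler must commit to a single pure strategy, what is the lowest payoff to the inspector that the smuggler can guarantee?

Column maxima: East → -4, West → -10.
The smallest of these is -10.

-10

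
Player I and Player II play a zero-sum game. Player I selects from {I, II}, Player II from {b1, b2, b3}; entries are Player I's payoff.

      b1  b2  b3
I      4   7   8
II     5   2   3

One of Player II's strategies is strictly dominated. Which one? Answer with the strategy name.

b3

b2 holds Player I's payoff strictly below b3 in every row: 7 < 8, 2 < 3.
So b3 is strictly dominated for Player II.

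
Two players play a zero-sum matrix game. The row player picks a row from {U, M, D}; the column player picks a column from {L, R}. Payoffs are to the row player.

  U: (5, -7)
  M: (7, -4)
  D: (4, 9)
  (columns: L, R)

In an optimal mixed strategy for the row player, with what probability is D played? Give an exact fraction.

11/16

Row minima: U → -7, M → -4, D → 4; maximin = 4.
Column maxima: L → 7, R → 9; minimax = 7.
4 ≠ 7, so there is no saddle point; optimal play is mixed.
U is strictly dominated by M, so the row player never plays it.
On the remaining 2×2 (M, D vs L, R):
Let the row player play M with probability p. Expected payoff against L: 7p + 4(1−p) = 3p + 4; against R: (-4)p + 9(1−p) = −13p + 9.
Setting these equal: 3p + 4 = −13p + 9 ⇒ 16p = 5 ⇒ p = 5/16, and the value is (3)·(5/16) + 4 = 79/16.
For the column player: with q = P(L), equating M's and D's payoffs gives 11q − 4 = −5q + 9 ⇒ q = 13/16.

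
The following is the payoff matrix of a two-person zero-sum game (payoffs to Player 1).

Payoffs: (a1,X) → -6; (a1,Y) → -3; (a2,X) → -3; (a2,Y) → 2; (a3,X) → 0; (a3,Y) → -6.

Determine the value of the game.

-18/11

Row minima: a1 → -6, a2 → -3, a3 → -6; maximin = -3.
Column maxima: X → 0, Y → 2; minimax = 0.
-3 ≠ 0, so there is no saddle point; optimal play is mixed.
a1 is strictly dominated by a2, so Player 1 never plays it.
On the remaining 2×2 (a2, a3 vs X, Y):
Let Player 1 play a2 with probability p. Expected payoff against X: (-3)p + 0(1−p) = −3p; against Y: 2p + (-6)(1−p) = 8p − 6.
Setting these equal: −3p = 8p − 6 ⇒ −11p = -6 ⇒ p = 6/11, and the value is (-3)·(6/11) = -18/11.
For Player 2: with q = P(X), equating a2's and a3's payoffs gives −5q + 2 = 6q − 6 ⇒ q = 8/11.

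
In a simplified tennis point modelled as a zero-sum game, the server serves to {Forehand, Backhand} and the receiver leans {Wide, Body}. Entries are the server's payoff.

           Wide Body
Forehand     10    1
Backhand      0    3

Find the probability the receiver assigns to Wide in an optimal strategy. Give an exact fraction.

Row minima: Forehand → 1, Backhand → 0; maximin = 1.
Column maxima: Wide → 10, Body → 3; minimax = 3.
1 ≠ 3, so there is no saddle point; optimal play is mixed.
Let the server play Forehand with probability p. Expected payoff against Wide: 10p + 0(1−p) = 10p; against Body: 1p + 3(1−p) = −2p + 3.
Setting these equal: 10p = −2p + 3 ⇒ 12p = 3 ⇒ p = 1/4, and the value is (10)·(1/4) = 5/2.
For the receiver: with q = P(Wide), equating Forehand's and Backhand's payoffs gives 9q + 1 = −3q + 3 ⇒ q = 1/6.

1/6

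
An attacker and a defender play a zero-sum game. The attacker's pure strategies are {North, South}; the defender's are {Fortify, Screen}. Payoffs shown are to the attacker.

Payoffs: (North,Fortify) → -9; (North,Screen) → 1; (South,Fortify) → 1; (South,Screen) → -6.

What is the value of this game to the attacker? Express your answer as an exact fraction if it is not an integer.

-53/17

Row minima: North → -9, South → -6; maximin = -6.
Column maxima: Fortify → 1, Screen → 1; minimax = 1.
-6 ≠ 1, so there is no saddle point; optimal play is mixed.
Let the attacker play North with probability p. Expected payoff against Fortify: (-9)p + 1(1−p) = −10p + 1; against Screen: 1p + (-6)(1−p) = 7p − 6.
Setting these equal: −10p + 1 = 7p − 6 ⇒ −17p = -7 ⇒ p = 7/17, and the value is (-10)·(7/17) + 1 = -53/17.
For the defender: with q = P(Fortify), equating North's and South's payoffs gives −10q + 1 = 7q − 6 ⇒ q = 7/17.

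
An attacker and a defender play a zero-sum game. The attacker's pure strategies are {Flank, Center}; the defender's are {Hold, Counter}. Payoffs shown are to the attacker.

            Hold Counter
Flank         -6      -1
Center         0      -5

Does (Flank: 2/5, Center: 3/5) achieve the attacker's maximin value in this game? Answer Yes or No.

No

Against Hold this mix gives (2/5)·(-6) + (3/5)·0 = -12/5.
Against Counter this mix gives (2/5)·(-1) + (3/5)·(-5) = -17/5.
The defender will play Counter, holding the attacker to -17/5. Shifting weight toward the row that does better against Counter would raise this floor (the equalizing mix achieves -3 against both Counter and Hold), so the proposed strategy is not optimal.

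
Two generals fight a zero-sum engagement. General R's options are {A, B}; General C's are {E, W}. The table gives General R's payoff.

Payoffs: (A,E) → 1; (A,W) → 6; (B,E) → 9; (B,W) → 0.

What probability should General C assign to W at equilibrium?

4/7

Row minima: A → 1, B → 0; maximin = 1.
Column maxima: E → 9, W → 6; minimax = 6.
1 ≠ 6, so there is no saddle point; optimal play is mixed.
Let General R play A with probability p. Expected payoff against E: 1p + 9(1−p) = −8p + 9; against W: 6p + 0(1−p) = 6p.
Setting these equal: −8p + 9 = 6p ⇒ −14p = -9 ⇒ p = 9/14, and the value is (-8)·(9/14) + 9 = 27/7.
For General C: with q = P(E), equating A's and B's payoffs gives −5q + 6 = 9q ⇒ q = 3/7.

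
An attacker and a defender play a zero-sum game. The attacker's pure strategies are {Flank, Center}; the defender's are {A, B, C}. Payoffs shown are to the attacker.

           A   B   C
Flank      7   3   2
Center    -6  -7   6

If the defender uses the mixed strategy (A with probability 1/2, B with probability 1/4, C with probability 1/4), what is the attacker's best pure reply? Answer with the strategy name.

Expected payoff of Flank: (1/2)·7 + (1/4)·3 + (1/4)·2 = 19/4.
Expected payoff of Center: (1/2)·(-6) + (1/4)·(-7) + (1/4)·6 = -13/4.
The largest is 19/4, so the attacker's best response is Flank.

Flank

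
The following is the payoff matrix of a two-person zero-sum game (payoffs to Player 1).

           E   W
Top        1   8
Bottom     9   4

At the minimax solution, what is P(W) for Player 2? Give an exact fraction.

Row minima: Top → 1, Bottom → 4; maximin = 4.
Column maxima: E → 9, W → 8; minimax = 8.
4 ≠ 8, so there is no saddle point; optimal play is mixed.
Let Player 1 play Top with probability p. Expected payoff against E: 1p + 9(1−p) = −8p + 9; against W: 8p + 4(1−p) = 4p + 4.
Setting these equal: −8p + 9 = 4p + 4 ⇒ −12p = -5 ⇒ p = 5/12, and the value is (-8)·(5/12) + 9 = 17/3.
For Player 2: with q = P(E), equating Top's and Bottom's payoffs gives −7q + 8 = 5q + 4 ⇒ q = 1/3.

2/3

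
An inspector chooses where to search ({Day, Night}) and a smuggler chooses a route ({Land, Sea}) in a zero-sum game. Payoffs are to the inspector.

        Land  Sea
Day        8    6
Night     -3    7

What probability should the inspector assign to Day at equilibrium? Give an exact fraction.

Row minima: Day → 6, Night → -3; maximin = 6.
Column maxima: Land → 8, Sea → 7; minimax = 7.
6 ≠ 7, so there is no saddle point; optimal play is mixed.
Let the inspector play Day with probability p. Expected payoff against Land: 8p + (-3)(1−p) = 11p − 3; against Sea: 6p + 7(1−p) = −p + 7.
Setting these equal: 11p − 3 = −p + 7 ⇒ 12p = 10 ⇒ p = 5/6, and the value is (11)·(5/6) − 3 = 37/6.
For the smuggler: with q = P(Land), equating Day's and Night's payoffs gives 2q + 6 = −10q + 7 ⇒ q = 1/12.

5/6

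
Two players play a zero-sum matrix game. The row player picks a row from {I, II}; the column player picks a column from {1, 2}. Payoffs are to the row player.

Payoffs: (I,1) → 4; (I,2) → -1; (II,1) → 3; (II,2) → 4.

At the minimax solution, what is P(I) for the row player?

1/6

Row minima: I → -1, II → 3; maximin = 3.
Column maxima: 1 → 4, 2 → 4; minimax = 4.
3 ≠ 4, so there is no saddle point; optimal play is mixed.
Let the row player play I with probability p. Expected payoff against 1: 4p + 3(1−p) = p + 3; against 2: (-1)p + 4(1−p) = −5p + 4.
Setting these equal: p + 3 = −5p + 4 ⇒ 6p = 1 ⇒ p = 1/6, and the value is (1)·(1/6) + 3 = 19/6.
For the column player: with q = P(1), equating I's and II's payoffs gives 5q − 1 = −q + 4 ⇒ q = 5/6.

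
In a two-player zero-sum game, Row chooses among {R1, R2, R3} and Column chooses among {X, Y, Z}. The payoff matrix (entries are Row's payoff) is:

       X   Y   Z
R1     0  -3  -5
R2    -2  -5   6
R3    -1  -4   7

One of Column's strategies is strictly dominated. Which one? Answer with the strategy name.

X

Y holds Row's payoff strictly below X in every row: -3 < 0, -5 < -2, -4 < -1.
So X is strictly dominated for Column.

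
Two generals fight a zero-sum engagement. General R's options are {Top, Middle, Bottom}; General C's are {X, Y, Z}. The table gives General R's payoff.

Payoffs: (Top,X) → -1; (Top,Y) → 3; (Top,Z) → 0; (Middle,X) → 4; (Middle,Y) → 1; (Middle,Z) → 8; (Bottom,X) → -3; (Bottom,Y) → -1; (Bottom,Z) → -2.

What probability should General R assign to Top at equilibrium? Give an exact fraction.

3/7

Row minima: Top → -1, Middle → 1, Bottom → -3; maximin = 1.
Column maxima: X → 4, Y → 3, Z → 8; minimax = 3.
1 ≠ 3, so there is no saddle point; optimal play is mixed.
Bottom is strictly dominated by Top, so General R never plays it.
Z is strictly dominated by X (it gives General R strictly more in every row), so General C never plays it.
On the remaining 2×2 (Top, Middle vs X, Y):
Let General R play Top with probability p. Expected payoff against X: (-1)p + 4(1−p) = −5p + 4; against Y: 3p + 1(1−p) = 2p + 1.
Setting these equal: −5p + 4 = 2p + 1 ⇒ −7p = -3 ⇒ p = 3/7, and the value is (-5)·(3/7) + 4 = 13/7.
For General C: with q = P(X), equating Top's and Middle's payoffs gives −4q + 3 = 3q + 1 ⇒ q = 2/7.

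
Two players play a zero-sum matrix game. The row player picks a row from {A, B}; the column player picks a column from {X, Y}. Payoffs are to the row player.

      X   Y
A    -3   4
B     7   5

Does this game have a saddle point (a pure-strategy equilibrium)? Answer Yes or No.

Row minima: A → -3, B → 5; maximin = 5.
Column maxima: X → 7, Y → 5; minimax = 5.
maximin = minimax = 5, so a saddle point exists.

Yes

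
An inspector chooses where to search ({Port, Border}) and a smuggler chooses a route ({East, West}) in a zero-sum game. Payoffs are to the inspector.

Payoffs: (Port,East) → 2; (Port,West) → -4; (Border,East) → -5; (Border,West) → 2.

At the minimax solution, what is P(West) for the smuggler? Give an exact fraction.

Row minima: Port → -4, Border → -5; maximin = -4.
Column maxima: East → 2, West → 2; minimax = 2.
-4 ≠ 2, so there is no saddle point; optimal play is mixed.
Let the inspector play Port with probability p. Expected payoff against East: 2p + (-5)(1−p) = 7p − 5; against West: (-4)p + 2(1−p) = −6p + 2.
Setting these equal: 7p − 5 = −6p + 2 ⇒ 13p = 7 ⇒ p = 7/13, and the value is (7)·(7/13) − 5 = -16/13.
For the smuggler: with q = P(East), equating Port's and Border's payoffs gives 6q − 4 = −7q + 2 ⇒ q = 6/13.

7/13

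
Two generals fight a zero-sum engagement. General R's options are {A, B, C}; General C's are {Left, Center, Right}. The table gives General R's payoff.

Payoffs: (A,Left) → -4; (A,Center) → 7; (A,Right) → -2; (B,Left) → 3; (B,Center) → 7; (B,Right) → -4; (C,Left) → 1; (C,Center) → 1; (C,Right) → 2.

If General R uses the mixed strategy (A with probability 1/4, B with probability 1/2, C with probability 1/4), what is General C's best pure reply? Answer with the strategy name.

Right

If General C plays Left, General R's expected payoff is (1/4)·(-4) + (1/2)·3 + (1/4)·1 = 3/4.
If General C plays Center, General R's expected payoff is (1/4)·7 + (1/2)·7 + (1/4)·1 = 11/2.
If General C plays Right, General R's expected payoff is (1/4)·(-2) + (1/2)·(-4) + (1/4)·2 = -2.
General C minimizes General R's payoff; the smallest is -2, so the best response is Right.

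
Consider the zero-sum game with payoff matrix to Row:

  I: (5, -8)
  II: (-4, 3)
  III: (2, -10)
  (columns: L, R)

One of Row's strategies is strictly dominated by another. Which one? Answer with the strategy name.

III

I gives a strictly higher payoff than III against every column: 5 > 2, -8 > -10.
So III is strictly dominated and Row never plays it.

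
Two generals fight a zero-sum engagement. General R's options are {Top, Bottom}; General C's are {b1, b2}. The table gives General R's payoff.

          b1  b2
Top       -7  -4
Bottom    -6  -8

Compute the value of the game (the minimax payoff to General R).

Row minima: Top → -7, Bottom → -8; maximin = -7.
Column maxima: b1 → -6, b2 → -4; minimax = -6.
-7 ≠ -6, so there is no saddle point; optimal play is mixed.
Let General R play Top with probability p. Expected payoff against b1: (-7)p + (-6)(1−p) = −p − 6; against b2: (-4)p + (-8)(1−p) = 4p − 8.
Setting these equal: −p − 6 = 4p − 8 ⇒ −5p = -2 ⇒ p = 2/5, and the value is (-1)·(2/5) − 6 = -32/5.
For General C: with q = P(b1), equating Top's and Bottom's payoffs gives −3q − 4 = 2q − 8 ⇒ q = 4/5.

-32/5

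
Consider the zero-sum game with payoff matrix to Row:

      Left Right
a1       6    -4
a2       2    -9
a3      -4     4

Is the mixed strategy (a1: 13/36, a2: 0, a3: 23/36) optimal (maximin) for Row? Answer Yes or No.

Against Left this mix gives (13/36)·6 + (23/36)·(-4) = -7/18.
Against Right this mix gives (13/36)·(-4) + (23/36)·4 = 10/9.
Column will play Left, holding Row to -7/18. Shifting weight toward the row that does better against Left would raise this floor (the equalizing mix achieves 4/9 against both Left and Right), so the proposed strategy is not optimal.

No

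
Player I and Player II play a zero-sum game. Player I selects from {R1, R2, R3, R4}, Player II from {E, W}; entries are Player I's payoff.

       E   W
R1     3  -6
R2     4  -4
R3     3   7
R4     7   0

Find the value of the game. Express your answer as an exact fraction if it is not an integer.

49/11

Row minima: R1 → -6, R2 → -4, R3 → 3, R4 → 0; maximin = 3.
Column maxima: E → 7, W → 7; minimax = 7.
3 ≠ 7, so there is no saddle point; optimal play is mixed.
R1 is strictly dominated by R2, so Player I never plays it.
R2 is strictly dominated by R4, so Player I never plays it.
On the remaining 2×2 (R3, R4 vs E, W):
Let Player I play R3 with probability p. Expected payoff against E: 3p + 7(1−p) = −4p + 7; against W: 7p + 0(1−p) = 7p.
Setting these equal: −4p + 7 = 7p ⇒ −11p = -7 ⇒ p = 7/11, and the value is (-4)·(7/11) + 7 = 49/11.
For Player II: with q = P(E), equating R3's and R4's payoffs gives −4q + 7 = 7q ⇒ q = 7/11.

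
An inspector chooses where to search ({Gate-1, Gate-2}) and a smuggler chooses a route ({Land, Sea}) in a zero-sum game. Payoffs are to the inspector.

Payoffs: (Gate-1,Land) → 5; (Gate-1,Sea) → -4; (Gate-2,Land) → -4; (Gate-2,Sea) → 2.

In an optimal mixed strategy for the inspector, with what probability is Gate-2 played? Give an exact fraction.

3/5

Row minima: Gate-1 → -4, Gate-2 → -4; maximin = -4.
Column maxima: Land → 5, Sea → 2; minimax = 2.
-4 ≠ 2, so there is no saddle point; optimal play is mixed.
Let the inspector play Gate-1 with probability p. Expected payoff against Land: 5p + (-4)(1−p) = 9p − 4; against Sea: (-4)p + 2(1−p) = −6p + 2.
Setting these equal: 9p − 4 = −6p + 2 ⇒ 15p = 6 ⇒ p = 2/5, and the value is (9)·(2/5) − 4 = -2/5.
For the smuggler: with q = P(Land), equating Gate-1's and Gate-2's payoffs gives 9q − 4 = −6q + 2 ⇒ q = 2/5.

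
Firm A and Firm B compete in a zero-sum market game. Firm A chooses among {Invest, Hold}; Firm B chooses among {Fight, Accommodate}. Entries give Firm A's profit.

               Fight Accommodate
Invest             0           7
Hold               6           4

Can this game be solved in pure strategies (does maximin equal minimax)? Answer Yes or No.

Row minima: Invest → 0, Hold → 4; maximin = 4.
Column maxima: Fight → 6, Accommodate → 7; minimax = 6.
4 ≠ 6, so no pure-strategy equilibrium exists.

No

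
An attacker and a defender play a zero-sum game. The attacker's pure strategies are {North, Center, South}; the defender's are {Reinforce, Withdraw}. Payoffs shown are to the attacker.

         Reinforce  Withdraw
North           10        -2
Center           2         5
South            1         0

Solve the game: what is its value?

18/5

Row minima: North → -2, Center → 2, South → 0; maximin = 2.
Column maxima: Reinforce → 10, Withdraw → 5; minimax = 5.
2 ≠ 5, so there is no saddle point; optimal play is mixed.
South is strictly dominated by Center, so the attacker never plays it.
On the remaining 2×2 (North, Center vs Reinforce, Withdraw):
Let the attacker play North with probability p. Expected payoff against Reinforce: 10p + 2(1−p) = 8p + 2; against Withdraw: (-2)p + 5(1−p) = −7p + 5.
Setting these equal: 8p + 2 = −7p + 5 ⇒ 15p = 3 ⇒ p = 1/5, and the value is (8)·(1/5) + 2 = 18/5.
For the defender: with q = P(Reinforce), equating North's and Center's payoffs gives 12q − 2 = −3q + 5 ⇒ q = 7/15.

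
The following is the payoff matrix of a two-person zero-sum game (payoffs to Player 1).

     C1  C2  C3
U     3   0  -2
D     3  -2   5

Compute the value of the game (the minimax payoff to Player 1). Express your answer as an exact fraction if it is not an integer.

-4/9

Row minima: U → -2, D → -2; maximin = -2.
Column maxima: C1 → 3, C2 → 0, C3 → 5; minimax = 0.
-2 ≠ 0, so there is no saddle point; optimal play is mixed.
C1 is strictly dominated by C2 (it gives Player 1 strictly more in every row), so Player 2 never plays it.
On the remaining 2×2 (U, D vs C2, C3):
Let Player 1 play U with probability p. Expected payoff against C2: 0p + (-2)(1−p) = 2p − 2; against C3: (-2)p + 5(1−p) = −7p + 5.
Setting these equal: 2p − 2 = −7p + 5 ⇒ 9p = 7 ⇒ p = 7/9, and the value is (2)·(7/9) − 2 = -4/9.
For Player 2: with q = P(C2), equating U's and D's payoffs gives 2q − 2 = −7q + 5 ⇒ q = 7/9.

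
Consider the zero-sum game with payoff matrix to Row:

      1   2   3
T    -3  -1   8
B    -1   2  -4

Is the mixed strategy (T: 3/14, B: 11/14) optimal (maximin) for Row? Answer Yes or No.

Against 1 this mix gives (3/14)·(-3) + (11/14)·(-1) = -10/7.
Against 2 this mix gives (3/14)·(-1) + (11/14)·2 = 19/14.
Against 3 this mix gives (3/14)·8 + (11/14)·(-4) = -10/7.
All of Column's active replies (1, 3) yield -10/7, and no column does worse for Row. The mix makes Column indifferent and guarantees -10/7, so it is optimal.

Yes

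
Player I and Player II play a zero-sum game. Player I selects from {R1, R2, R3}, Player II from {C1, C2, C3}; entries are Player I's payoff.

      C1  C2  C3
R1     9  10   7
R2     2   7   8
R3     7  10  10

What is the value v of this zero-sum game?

41/5

Row minima: R1 → 7, R2 → 2, R3 → 7; maximin = 7.
Column maxima: C1 → 9, C2 → 10, C3 → 10; minimax = 9.
7 ≠ 9, so there is no saddle point; optimal play is mixed.
R2 is strictly dominated by R3, so Player I never plays it.
C2 is strictly dominated by C1 (it gives Player I strictly more in every row), so Player II never plays it.
On the remaining 2×2 (R1, R3 vs C1, C3):
Let Player I play R1 with probability p. Expected payoff against C1: 9p + 7(1−p) = 2p + 7; against C3: 7p + 10(1−p) = −3p + 10.
Setting these equal: 2p + 7 = −3p + 10 ⇒ 5p = 3 ⇒ p = 3/5, and the value is (2)·(3/5) + 7 = 41/5.
For Player II: with q = P(C1), equating R1's and R3's payoffs gives 2q + 7 = −3q + 10 ⇒ q = 3/5.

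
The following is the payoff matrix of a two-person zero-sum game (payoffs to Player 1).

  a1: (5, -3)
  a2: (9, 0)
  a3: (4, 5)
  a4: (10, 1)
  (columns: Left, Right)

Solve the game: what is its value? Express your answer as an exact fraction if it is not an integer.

Row minima: a1 → -3, a2 → 0, a3 → 4, a4 → 1; maximin = 4.
Column maxima: Left → 10, Right → 5; minimax = 5.
4 ≠ 5, so there is no saddle point; optimal play is mixed.
a1 is strictly dominated by a2, so Player 1 never plays it.
a2 is strictly dominated by a4, so Player 1 never plays it.
On the remaining 2×2 (a3, a4 vs Left, Right):
Let Player 1 play a3 with probability p. Expected payoff against Left: 4p + 10(1−p) = −6p + 10; against Right: 5p + 1(1−p) = 4p + 1.
Setting these equal: −6p + 10 = 4p + 1 ⇒ −10p = -9 ⇒ p = 9/10, and the value is (-6)·(9/10) + 10 = 23/5.
For Player 2: with q = P(Left), equating a3's and a4's payoffs gives −q + 5 = 9q + 1 ⇒ q = 2/5.

23/5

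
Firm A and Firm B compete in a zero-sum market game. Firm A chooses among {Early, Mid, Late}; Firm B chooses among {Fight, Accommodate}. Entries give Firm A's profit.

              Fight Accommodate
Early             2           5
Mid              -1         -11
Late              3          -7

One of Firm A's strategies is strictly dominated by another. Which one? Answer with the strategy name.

Mid

Early gives a strictly higher payoff than Mid against every column: 2 > -1, 5 > -11.
So Mid is strictly dominated and Firm A never plays it.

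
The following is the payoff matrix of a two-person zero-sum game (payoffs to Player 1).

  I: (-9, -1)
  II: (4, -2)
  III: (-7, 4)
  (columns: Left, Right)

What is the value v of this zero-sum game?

2/17

Row minima: I → -9, II → -2, III → -7; maximin = -2.
Column maxima: Left → 4, Right → 4; minimax = 4.
-2 ≠ 4, so there is no saddle point; optimal play is mixed.
I is strictly dominated by III, so Player 1 never plays it.
On the remaining 2×2 (II, III vs Left, Right):
Let Player 1 play II with probability p. Expected payoff against Left: 4p + (-7)(1−p) = 11p − 7; against Right: (-2)p + 4(1−p) = −6p + 4.
Setting these equal: 11p − 7 = −6p + 4 ⇒ 17p = 11 ⇒ p = 11/17, and the value is (11)·(11/17) − 7 = 2/17.
For Player 2: with q = P(Left), equating II's and III's payoffs gives 6q − 2 = −11q + 4 ⇒ q = 6/17.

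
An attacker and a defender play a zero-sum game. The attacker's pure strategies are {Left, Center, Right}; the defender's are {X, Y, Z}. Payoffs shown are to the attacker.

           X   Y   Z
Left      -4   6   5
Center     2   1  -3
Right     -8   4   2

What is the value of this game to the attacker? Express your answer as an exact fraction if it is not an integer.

Row minima: Left → -4, Center → -3, Right → -8; maximin = -3.
Column maxima: X → 2, Y → 6, Z → 5; minimax = 2.
-3 ≠ 2, so there is no saddle point; optimal play is mixed.
Right is strictly dominated by Left, so the attacker never plays it.
Y is strictly dominated by Z (it gives the attacker strictly more in every row), so the defender never plays it.
On the remaining 2×2 (Left, Center vs X, Z):
Let the attacker play Left with probability p. Expected payoff against X: (-4)p + 2(1−p) = −6p + 2; against Z: 5p + (-3)(1−p) = 8p − 3.
Setting these equal: −6p + 2 = 8p − 3 ⇒ −14p = -5 ⇒ p = 5/14, and the value is (-6)·(5/14) + 2 = -1/7.
For the defender: with q = P(X), equating Left's and Center's payoffs gives −9q + 5 = 5q − 3 ⇒ q = 4/7.

-1/7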